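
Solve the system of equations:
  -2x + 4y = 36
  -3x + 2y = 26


Using Cramer's rule:
Determinant D = (-2)(2) - (-3)(4) = -4 + 12 = 8
Dx = (36)(2) - (26)(4) = 72 - 104 = -32
Dy = (-2)(26) - (-3)(36) = -52 + 108 = 56
x = Dx/D = -32/8 = -4
y = Dy/D = 56/8 = 7

x = -4, y = 7


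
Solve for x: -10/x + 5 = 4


Subtract 5 from both sides: -10/x = -1
Multiply both sides by x: -10 = -1 * x
Divide by -1: x = 10

x = 10


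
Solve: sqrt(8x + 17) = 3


Square both sides: 8x + 17 = 3^2 = 9
8x = 9 - 17 = -8
x = -1
Check: sqrt(8*(-1) + 17) = sqrt(9) = 3 ✓

x = -1


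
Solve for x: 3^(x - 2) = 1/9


Express both sides with the same base.
1/9 = 3^(-2)
Since the bases match, equate exponents: x - 2 = -2
So x = -2 - (-2) = 0

x = 0


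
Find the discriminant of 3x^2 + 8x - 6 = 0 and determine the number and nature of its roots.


For ax^2 + bx + c = 0, discriminant D = b^2 - 4ac
Here a = 3, b = 8, c = -6
D = (8)^2 - 4(3)(-6) = 64 + 72 = 136

D = 136 > 0 but not a perfect square
The equation has 2 distinct real irrational roots.

Discriminant = 136, 2 distinct real irrational roots


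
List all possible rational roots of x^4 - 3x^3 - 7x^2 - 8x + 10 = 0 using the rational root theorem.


Rational root theorem: possible roots are ±p/q where:
  p divides the constant term (10): p ∈ {1, 2, 5, 10}
  q divides the leading coefficient (1): q ∈ {1}

All possible rational roots: -10, -5, -2, -1, 1, 2, 5, 10

-10, -5, -2, -1, 1, 2, 5, 10


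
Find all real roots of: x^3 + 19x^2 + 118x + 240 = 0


Let p(x) = x^3 + 19x^2 + 118x + 240. By the rational root theorem (leading coefficient 1), any rational root is an integer divisor of 240: try ±1, ±2, ... in turn.
Test x = 1: value = 378 ≠ 0.
Test x = -1: value = 140 ≠ 0.
Test x = 2: value = 560 ≠ 0.
Test x = -2: value = 72 ≠ 0.
Test x = 3: value = 792 ≠ 0.
Test x = -3: value = 30 ≠ 0.
Test x = 4: value = 1080 ≠ 0.
Test x = -4: value = 8 ≠ 0.
Test x = 5: value = 1430 ≠ 0.
Test x = -5: value = 0 ✓, so (x + 5) is a factor.
Synthetic division by (x + 5): bring down 1; 1(-5) + 19 = 14; 14(-5) + 118 = 48; 48(-5) + 240 = 0 → quotient x^2 + 14x + 48, remainder 0.
Solve the quadratic x^2 + 14x + 48 = 0: discriminant = 14^2 - 4(1)(48) = 196 - 192 = 4.
sqrt(4) = 2, so x = (-14 ± 2)/2: x = -6 or x = -8.

x = -8, x = -6, x = -5


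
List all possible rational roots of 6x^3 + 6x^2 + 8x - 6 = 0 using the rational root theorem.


Rational root theorem: possible roots are ±p/q where:
  p divides the constant term (-6): p ∈ {1, 2, 3, 6}
  q divides the leading coefficient (6): q ∈ {1, 2, 3, 6}

All possible rational roots: -6, -3, -2, -3/2, -1, -2/3, -1/2, -1/3, -1/6, 1/6, 1/3, 1/2, 2/3, 1, 3/2, 2, 3, 6

-6, -3, -2, -3/2, -1, -2/3, -1/2, -1/3, -1/6, 1/6, 1/3, 1/2, 2/3, 1, 3/2, 2, 3, 6


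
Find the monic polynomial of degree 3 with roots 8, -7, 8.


A monic polynomial with roots 8, -7, 8 is:
p(x) = (x - 8)(x + 7)(x - 8)
After multiplying by (x - 8): x - 8
After multiplying by (x + 7): x^2 - x - 56
After multiplying by (x - 8): x^3 - 9x^2 - 48x + 448

x^3 - 9x^2 - 48x + 448


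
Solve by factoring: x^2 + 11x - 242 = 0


We need two numbers that multiply to -242 and add to 11.
Those numbers are -11 and 22 (since (-11) * 22 = -242 and (-11) + 22 = 11).
So x^2 + 11x - 242 = (x - 11)(x + 22) = 0
Setting each factor to zero: x = 11 or x = -22

x = -22, x = 11


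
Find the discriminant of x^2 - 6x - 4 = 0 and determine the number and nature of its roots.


For ax^2 + bx + c = 0, discriminant D = b^2 - 4ac
Here a = 1, b = -6, c = -4
D = (-6)^2 - 4(1)(-4) = 36 + 16 = 52

D = 52 > 0 but not a perfect square
The equation has 2 distinct real irrational roots.

Discriminant = 52, 2 distinct real irrational roots


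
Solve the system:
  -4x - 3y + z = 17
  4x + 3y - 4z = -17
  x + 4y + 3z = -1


Using Cramer's rule. Expand each determinant along the first row.
D  = (-4)*[3*3 - (-4)*4] - (-3)*[4*3 - (-4)*1] + 1*[4*4 - 3*1]
  = (-4)*(25) - (-3)*(16) + 1*(13) = -39
Dx = 17*[3*3 - (-4)*4] - (-3)*[(-17)*3 - (-4)*(-1)] + 1*[(-17)*4 - 3*(-1)]
  = 17*(25) - (-3)*(-55) + 1*(-65) = 195
Dy = (-4)*[(-17)*3 - (-4)*(-1)] - 17*[4*3 - (-4)*1] + 1*[4*(-1) - (-17)*1]
  = (-4)*(-55) - 17*(16) + 1*(13) = -39
Dz = (-4)*[3*(-1) - (-17)*4] - (-3)*[4*(-1) - (-17)*1] + 17*[4*4 - 3*1]
  = (-4)*(65) - (-3)*(13) + 17*(13) = 0
x = Dx/D = 195/-39 = -5, y = Dy/D = -39/-39 = 1, z = Dz/D = 0/-39 = 0
Check eq1: (-4)(-5) + (-3)(1) + (1)(0) = 17 = 17 ✓
Check eq2: (4)(-5) + (3)(1) + (-4)(0) = -17 = -17 ✓
Check eq3: (1)(-5) + (4)(1) + (3)(0) = -1 = -1 ✓

x = -5, y = 1, z = 0


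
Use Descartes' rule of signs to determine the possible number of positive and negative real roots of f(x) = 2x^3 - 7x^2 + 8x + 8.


Descartes' rule of signs:

For positive roots, count sign changes in f(x) = 2x^3 - 7x^2 + 8x + 8:
Signs of coefficients: +, -, +, +
Number of sign changes: 2
Possible positive real roots: 2, 0

For negative roots, examine f(-x) = -2x^3 - 7x^2 - 8x + 8:
Signs of coefficients: -, -, -, +
Number of sign changes: 1
Possible negative real roots: 1

Positive roots: 2 or 0; Negative roots: 1


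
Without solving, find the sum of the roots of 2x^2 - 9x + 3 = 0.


By Vieta's formulas for ax^2 + bx + c = 0:
  Sum of roots = -b/a
  Product of roots = c/a

Here a = 2, b = -9, c = 3
Sum = -(-9)/2 = 9/2
Product = 3/2 = 3/2

Sum = 9/2


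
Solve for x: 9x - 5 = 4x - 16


Starting with: 9x - 5 = 4x - 16
Move all x terms to left: (9 - 4)x = -16 + 5
Simplify: 5x = -11
Divide both sides by 5: x = -11/5

x = -11/5


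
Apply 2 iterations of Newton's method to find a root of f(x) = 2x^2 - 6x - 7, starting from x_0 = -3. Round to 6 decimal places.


Newton's method: x_(n+1) = x_n - f(x_n)/f'(x_n)
f(x) = 2x^2 - 6x - 7
f'(x) = 4x - 6

Iteration 1:
  f(-3.000000) = 29.000000
  f'(-3.000000) = -18.000000
  x_1 = -3.000000 - (29.000000)/(-18.000000) = -1.388889

Iteration 2:
  f(-1.388889) = 5.191358
  f'(-1.388889) = -11.555556
  x_2 = -1.388889 - (5.191358)/(-11.555556) = -0.939637

x_2 = -0.939637


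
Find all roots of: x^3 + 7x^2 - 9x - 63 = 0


Let p(x) = x^3 + 7x^2 - 9x - 63. By the rational root theorem (leading coefficient 1), any rational root is an integer divisor of 63: try ±1, ±2, ... in turn.
Test x = 1: value = -64 ≠ 0.
Test x = -1: value = -48 ≠ 0.
Test x = 3: value = 0 ✓, so (x - 3) is a factor.
Synthetic division by (x - 3): bring down 1; 1(3) + 7 = 10; 10(3) - 9 = 21; 21(3) - 63 = 0 → quotient x^2 + 10x + 21, remainder 0.
Solve the quadratic x^2 + 10x + 21 = 0: discriminant = 10^2 - 4(1)(21) = 100 - 84 = 16.
sqrt(16) = 4, so x = (-10 ± 4)/2: x = -3 or x = -7.
Collecting all roots found:

x = -7, x = -3, x = 3


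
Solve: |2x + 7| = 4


An absolute value equation |expr| = 4 gives two cases:
Case 1: 2x + 7 = 4
  2x = -3, so x = -3/2
Case 2: 2x + 7 = -4
  2x = -11, so x = -11/2

x = -11/2, x = -3/2


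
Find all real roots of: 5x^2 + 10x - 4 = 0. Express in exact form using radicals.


Using the quadratic formula: x = (-b ± sqrt(b^2 - 4ac)) / (2a)
Here a = 5, b = 10, c = -4
Discriminant = b^2 - 4ac = 10^2 - 4(5)(-4) = 100 + 80 = 180
Since discriminant = 180 > 0, there are two real roots.
x = (-10 ± 6*sqrt(5)) / 10
Simplifying: x = (-5 ± 3*sqrt(5)) / 5
Numerically: x ≈ 0.3416 or x ≈ -2.3416

x = (-5 + 3*sqrt(5)) / 5 or x = (-5 - 3*sqrt(5)) / 5


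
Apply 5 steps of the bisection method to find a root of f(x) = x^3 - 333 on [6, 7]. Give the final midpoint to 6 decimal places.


f(x) = x^3 - 333
f(6) = -117 < 0
f(7) = 10 > 0

Step 1: midpoint = (6.000000 + 7.000000)/2 = 6.500000
  f(6.500000) = -58.375000
  f(mid) < 0, so root is in [6.500000, 7.000000]

Step 2: midpoint = (6.500000 + 7.000000)/2 = 6.750000
  f(6.750000) = -25.453125
  f(mid) < 0, so root is in [6.750000, 7.000000]

Step 3: midpoint = (6.750000 + 7.000000)/2 = 6.875000
  f(6.875000) = -8.048828
  f(mid) < 0, so root is in [6.875000, 7.000000]

Step 4: midpoint = (6.875000 + 7.000000)/2 = 6.937500
  f(6.937500) = 0.894287
  f(mid) > 0, so root is in [6.875000, 6.937500]

Step 5: midpoint = (6.875000 + 6.937500)/2 = 6.906250
  f(6.906250) = -3.597504
  f(mid) < 0, so root is in [6.906250, 6.937500]

midpoint = 6.906250


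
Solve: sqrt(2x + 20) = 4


Square both sides: 2x + 20 = 4^2 = 16
2x = 16 - 20 = -4
x = -2
Check: sqrt(2*(-2) + 20) = sqrt(16) = 4 ✓

x = -2


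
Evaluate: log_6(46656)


We need the exponent such that 6^? = 46656
6^6 = 46656
Therefore log_6(46656) = 6

6


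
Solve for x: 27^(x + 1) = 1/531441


Express both sides with the same base.
1/531441 = 27^(-4)
Since the bases match, equate exponents: x + 1 = -4
So x = -4 - (1) = -5

x = -5


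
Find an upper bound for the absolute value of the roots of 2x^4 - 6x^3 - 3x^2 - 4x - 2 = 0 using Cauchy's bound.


Cauchy's bound: all roots r satisfy |r| <= 1 + max(|a_i/a_n|) for i = 0,...,n-1
where a_n is the leading coefficient.

Coefficients: [2, -6, -3, -4, -2]
Leading coefficient a_n = 2
Ratios |a_i/a_n|: 3, 3/2, 2, 1
Maximum ratio: 3
Cauchy's bound: |r| <= 1 + 3 = 4

Upper bound = 4


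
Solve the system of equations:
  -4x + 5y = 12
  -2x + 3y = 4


Using Cramer's rule:
Determinant D = (-4)(3) - (-2)(5) = -12 + 10 = -2
Dx = (12)(3) - (4)(5) = 36 - 20 = 16
Dy = (-4)(4) - (-2)(12) = -16 + 24 = 8
x = Dx/D = 16/-2 = -8
y = Dy/D = 8/-2 = -4

x = -8, y = -4


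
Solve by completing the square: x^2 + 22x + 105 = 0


Start: x^2 + 22x + 105 = 0
Move constant: x^2 + 22x = -105
Half of 22 is 11, squared is 121
Add 121 to both sides: x^2 + 22x + 121 = 16
(x + 11)^2 = 16
x + 11 = ±4
x = -11 + 4 = -7 or x = -11 - 4 = -15

x = -15, x = -7


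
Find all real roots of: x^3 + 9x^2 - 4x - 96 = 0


Let p(x) = x^3 + 9x^2 - 4x - 96. By the rational root theorem (leading coefficient 1), any rational root is an integer divisor of 96: try ±1, ±2, ... in turn.
Test x = 1: value = -90 ≠ 0.
Test x = -1: value = -84 ≠ 0.
Test x = 2: value = -60 ≠ 0.
Test x = -2: value = -60 ≠ 0.
Test x = 3: value = 0 ✓, so (x - 3) is a factor.
Synthetic division by (x - 3): bring down 1; 1(3) + 9 = 12; 12(3) - 4 = 32; 32(3) - 96 = 0 → quotient x^2 + 12x + 32, remainder 0.
Solve the quadratic x^2 + 12x + 32 = 0: discriminant = 12^2 - 4(1)(32) = 144 - 128 = 16.
sqrt(16) = 4, so x = (-12 ± 4)/2: x = -4 or x = -8.

x = -8, x = -4, x = 3


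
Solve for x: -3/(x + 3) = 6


Multiply both sides by (x + 3): -3 = 6(x + 3)
Distribute: -3 = 6x + 18
6x = -3 - 18 = -21
x = -7/2

x = -7/2


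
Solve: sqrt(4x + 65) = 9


Square both sides: 4x + 65 = 9^2 = 81
4x = 81 - 65 = 16
x = 4
Check: sqrt(4*4 + 65) = sqrt(81) = 9 ✓

x = 4


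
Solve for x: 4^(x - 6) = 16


Express both sides with the same base.
16 = 4^2
Since the bases match, equate exponents: x - 6 = 2
So x = 2 - (-6) = 8

x = 8


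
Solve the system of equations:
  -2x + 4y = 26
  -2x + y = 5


Using Cramer's rule:
Determinant D = (-2)(1) - (-2)(4) = -2 + 8 = 6
Dx = (26)(1) - (5)(4) = 26 - 20 = 6
Dy = (-2)(5) - (-2)(26) = -10 + 52 = 42
x = Dx/D = 6/6 = 1
y = Dy/D = 42/6 = 7

x = 1, y = 7


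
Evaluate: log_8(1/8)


We need the exponent such that 8^? = 1/8
8^(-1) = 1/8^1 = 1/8
Therefore log_8(1/8) = -1

-1


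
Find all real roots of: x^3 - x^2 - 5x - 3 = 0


Let p(x) = x^3 - x^2 - 5x - 3. By the rational root theorem (leading coefficient 1), any rational root is an integer divisor of 3: try ±1, ±2, ... in turn.
Test x = 1: value = -8 ≠ 0.
Test x = -1: value = 0 ✓, so (x + 1) is a factor.
Synthetic division by (x + 1): bring down 1; 1(-1) - 1 = -2; (-2)(-1) - 5 = -3; (-3)(-1) - 3 = 0 → quotient x^2 - 2x - 3, remainder 0.
Solve the quadratic x^2 - 2x - 3 = 0: discriminant = (-2)^2 - 4(1)(-3) = 4 + 12 = 16.
sqrt(16) = 4, so x = (2 ± 4)/2: x = 3 or x = -1.

x = -1 (multiplicity 2), x = 3


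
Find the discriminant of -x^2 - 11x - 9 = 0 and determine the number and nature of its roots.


For ax^2 + bx + c = 0, discriminant D = b^2 - 4ac
Here a = -1, b = -11, c = -9
D = (-11)^2 - 4(-1)(-9) = 121 - 36 = 85

D = 85 > 0 but not a perfect square
The equation has 2 distinct real irrational roots.

Discriminant = 85, 2 distinct real irrational roots


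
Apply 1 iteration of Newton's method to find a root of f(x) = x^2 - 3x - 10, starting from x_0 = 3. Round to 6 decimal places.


Newton's method: x_(n+1) = x_n - f(x_n)/f'(x_n)
f(x) = x^2 - 3x - 10
f'(x) = 2x - 3

Iteration 1:
  f(3.000000) = -10.000000
  f'(3.000000) = 3.000000
  x_1 = 3.000000 - (-10.000000)/(3.000000) = 6.333333

x_1 = 6.333333


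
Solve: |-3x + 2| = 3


An absolute value equation |expr| = 3 gives two cases:
Case 1: -3x + 2 = 3
  -3x = 1, so x = -1/3
Case 2: -3x + 2 = -3
  -3x = -5, so x = 5/3

x = -1/3, x = 5/3


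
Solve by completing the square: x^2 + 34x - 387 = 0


Start: x^2 + 34x - 387 = 0
Move constant: x^2 + 34x = 387
Half of 34 is 17, squared is 289
Add 289 to both sides: x^2 + 34x + 289 = 676
(x + 17)^2 = 676
x + 17 = ±26
x = -17 + 26 = 9 or x = -17 - 26 = -43

x = -43, x = 9


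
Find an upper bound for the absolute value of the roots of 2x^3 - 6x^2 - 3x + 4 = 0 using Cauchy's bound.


Cauchy's bound: all roots r satisfy |r| <= 1 + max(|a_i/a_n|) for i = 0,...,n-1
where a_n is the leading coefficient.

Coefficients: [2, -6, -3, 4]
Leading coefficient a_n = 2
Ratios |a_i/a_n|: 3, 3/2, 2
Maximum ratio: 3
Cauchy's bound: |r| <= 1 + 3 = 4

Upper bound = 4


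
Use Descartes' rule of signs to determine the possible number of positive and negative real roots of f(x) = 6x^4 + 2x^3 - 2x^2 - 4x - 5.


Descartes' rule of signs:

For positive roots, count sign changes in f(x) = 6x^4 + 2x^3 - 2x^2 - 4x - 5:
Signs of coefficients: +, +, -, -, -
Number of sign changes: 1
Possible positive real roots: 1

For negative roots, examine f(-x) = 6x^4 - 2x^3 - 2x^2 + 4x - 5:
Signs of coefficients: +, -, -, +, -
Number of sign changes: 3
Possible negative real roots: 3, 1

Positive roots: 1; Negative roots: 3 or 1


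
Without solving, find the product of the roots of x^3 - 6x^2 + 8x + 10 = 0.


By Vieta's formulas for x^3 + bx^2 + cx + d = 0:
  r1 + r2 + r3 = -b/a = 6
  r1*r2 + r1*r3 + r2*r3 = c/a = 8
  r1*r2*r3 = -d/a = -10


Product = -10


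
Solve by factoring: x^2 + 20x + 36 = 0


We need two numbers that multiply to 36 and add to 20.
Those numbers are 2 and 18 (since 2 * 18 = 36 and 2 + 18 = 20).
So x^2 + 20x + 36 = (x + 2)(x + 18) = 0
Setting each factor to zero: x = -2 or x = -18

x = -18, x = -2


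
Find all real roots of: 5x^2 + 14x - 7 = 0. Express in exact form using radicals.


Using the quadratic formula: x = (-b ± sqrt(b^2 - 4ac)) / (2a)
Here a = 5, b = 14, c = -7
Discriminant = b^2 - 4ac = 14^2 - 4(5)(-7) = 196 + 140 = 336
Since discriminant = 336 > 0, there are two real roots.
x = (-14 ± 4*sqrt(21)) / 10
Simplifying: x = (-7 ± 2*sqrt(21)) / 5
Numerically: x ≈ 0.4330 or x ≈ -3.2330

x = (-7 + 2*sqrt(21)) / 5 or x = (-7 - 2*sqrt(21)) / 5


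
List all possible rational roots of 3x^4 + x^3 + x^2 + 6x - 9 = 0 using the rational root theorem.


Rational root theorem: possible roots are ±p/q where:
  p divides the constant term (-9): p ∈ {1, 3, 9}
  q divides the leading coefficient (3): q ∈ {1, 3}

All possible rational roots: -9, -3, -1, -1/3, 1/3, 1, 3, 9

-9, -3, -1, -1/3, 1/3, 1, 3, 9


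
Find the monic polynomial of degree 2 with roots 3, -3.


A monic polynomial with roots 3, -3 is:
p(x) = (x - 3)(x + 3)
After multiplying by (x - 3): x - 3
After multiplying by (x + 3): x^2 - 9

x^2 - 9


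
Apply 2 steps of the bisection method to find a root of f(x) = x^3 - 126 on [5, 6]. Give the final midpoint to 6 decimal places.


f(x) = x^3 - 126
f(5) = -1 < 0
f(6) = 90 > 0

Step 1: midpoint = (5.000000 + 6.000000)/2 = 5.500000
  f(5.500000) = 40.375000
  f(mid) > 0, so root is in [5.000000, 5.500000]

Step 2: midpoint = (5.000000 + 5.500000)/2 = 5.250000
  f(5.250000) = 18.703125
  f(mid) > 0, so root is in [5.000000, 5.250000]

midpoint = 5.250000


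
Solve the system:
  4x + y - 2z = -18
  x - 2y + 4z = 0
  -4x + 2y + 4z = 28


Using Cramer's rule. Expand each determinant along the first row.
D  = 4*[(-2)*4 - 4*2] - 1*[1*4 - 4*(-4)] + (-2)*[1*2 - (-2)*(-4)]
  = 4*(-16) - 1*(20) + (-2)*(-6) = -72
Dx = (-18)*[(-2)*4 - 4*2] - 1*[0*4 - 4*28] + (-2)*[0*2 - (-2)*28]
  = (-18)*(-16) - 1*(-112) + (-2)*(56) = 288
Dy = 4*[0*4 - 4*28] - (-18)*[1*4 - 4*(-4)] + (-2)*[1*28 - 0*(-4)]
  = 4*(-112) - (-18)*(20) + (-2)*(28) = -144
Dz = 4*[(-2)*28 - 0*2] - 1*[1*28 - 0*(-4)] + (-18)*[1*2 - (-2)*(-4)]
  = 4*(-56) - 1*(28) + (-18)*(-6) = -144
x = Dx/D = 288/-72 = -4, y = Dy/D = -144/-72 = 2, z = Dz/D = -144/-72 = 2
Check eq1: (4)(-4) + (1)(2) + (-2)(2) = -18 = -18 ✓
Check eq2: (1)(-4) + (-2)(2) + (4)(2) = 0 = 0 ✓
Check eq3: (-4)(-4) + (2)(2) + (4)(2) = 28 = 28 ✓

x = -4, y = 2, z = 2


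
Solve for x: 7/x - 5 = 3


Subtract -5 from both sides: 7/x = 8
Multiply both sides by x: 7 = 8 * x
Divide by 8: x = 7/8

x = 7/8


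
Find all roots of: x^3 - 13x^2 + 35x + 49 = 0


Let p(x) = x^3 - 13x^2 + 35x + 49. By the rational root theorem (leading coefficient 1), any rational root is an integer divisor of 49: try ±1, ±2, ... in turn.
Test x = 1: value = 72 ≠ 0.
Test x = -1: value = 0 ✓, so (x + 1) is a factor.
Synthetic division by (x + 1): bring down 1; 1(-1) - 13 = -14; (-14)(-1) + 35 = 49; 49(-1) + 49 = 0 → quotient x^2 - 14x + 49, remainder 0.
Solve the quadratic x^2 - 14x + 49 = 0: discriminant = (-14)^2 - 4(1)(49) = 196 - 196 = 0.
Discriminant = 0, so a double root: x = 14/2 = 7.
Collecting all roots found:

x = -1, x = 7 (multiplicity 2)


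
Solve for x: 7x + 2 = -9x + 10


Starting with: 7x + 2 = -9x + 10
Move all x terms to left: (7 + 9)x = 10 - 2
Simplify: 16x = 8
Divide both sides by 16: x = 1/2

x = 1/2


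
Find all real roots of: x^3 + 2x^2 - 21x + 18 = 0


Let p(x) = x^3 + 2x^2 - 21x + 18. By the rational root theorem (leading coefficient 1), any rational root is an integer divisor of 18: try ±1, ±2, ... in turn.
Test x = 1: value = 0 ✓, so (x - 1) is a factor.
Synthetic division by (x - 1): bring down 1; 1(1) + 2 = 3; 3(1) - 21 = -18; (-18)(1) + 18 = 0 → quotient x^2 + 3x - 18, remainder 0.
Solve the quadratic x^2 + 3x - 18 = 0: discriminant = 3^2 - 4(1)(-18) = 9 + 72 = 81.
sqrt(81) = 9, so x = (-3 ± 9)/2: x = 3 or x = -6.

x = -6, x = 1, x = 3


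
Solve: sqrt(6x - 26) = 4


Square both sides: 6x - 26 = 4^2 = 16
6x = 16 + 26 = 42
x = 7
Check: sqrt(6*7 - 26) = sqrt(16) = 4 ✓

x = 7


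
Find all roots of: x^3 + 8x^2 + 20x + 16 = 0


Let p(x) = x^3 + 8x^2 + 20x + 16. By the rational root theorem (leading coefficient 1), any rational root is an integer divisor of 16: try ±1, ±2, ... in turn.
Test x = 1: value = 45 ≠ 0.
Test x = -1: value = 3 ≠ 0.
Test x = 2: value = 96 ≠ 0.
Test x = -2: value = 0 ✓, so (x + 2) is a factor.
Synthetic division by (x + 2): bring down 1; 1(-2) + 8 = 6; 6(-2) + 20 = 8; 8(-2) + 16 = 0 → quotient x^2 + 6x + 8, remainder 0.
Solve the quadratic x^2 + 6x + 8 = 0: discriminant = 6^2 - 4(1)(8) = 36 - 32 = 4.
sqrt(4) = 2, so x = (-6 ± 2)/2: x = -2 or x = -4.
Collecting all roots found:

x = -4, x = -2 (multiplicity 2)


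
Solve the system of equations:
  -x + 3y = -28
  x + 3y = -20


Using Cramer's rule:
Determinant D = (-1)(3) - (1)(3) = -3 - 3 = -6
Dx = (-28)(3) - (-20)(3) = -84 + 60 = -24
Dy = (-1)(-20) - (1)(-28) = 20 + 28 = 48
x = Dx/D = -24/-6 = 4
y = Dy/D = 48/-6 = -8

x = 4, y = -8


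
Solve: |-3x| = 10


An absolute value equation |expr| = 10 gives two cases:
Case 1: -3x = 10
  -3x = 10, so x = -10/3
Case 2: -3x = -10
  -3x = -10, so x = 10/3

x = -10/3, x = 10/3


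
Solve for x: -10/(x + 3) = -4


Multiply both sides by (x + 3): -10 = -4(x + 3)
Distribute: -10 = -4x - 12
-4x = -10 + 12 = 2
x = -1/2

x = -1/2


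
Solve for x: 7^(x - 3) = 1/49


Express both sides with the same base.
1/49 = 7^(-2)
Since the bases match, equate exponents: x - 3 = -2
So x = -2 - (-3) = 1

x = 1


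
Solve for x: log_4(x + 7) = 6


Convert to exponential form: x + 7 = 4^6 = 4096
x = 4096 - 7 = 4089
Check: log_4(4089 + 7) = log_4(4096) = log_4(4096) = 6 ✓

x = 4089


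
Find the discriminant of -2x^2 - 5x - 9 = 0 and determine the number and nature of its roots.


For ax^2 + bx + c = 0, discriminant D = b^2 - 4ac
Here a = -2, b = -5, c = -9
D = (-5)^2 - 4(-2)(-9) = 25 - 72 = -47

D = -47 < 0
The equation has no real roots (2 complex conjugate roots).

Discriminant = -47, no real roots (2 complex conjugate roots)


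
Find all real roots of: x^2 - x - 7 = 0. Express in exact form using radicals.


Using the quadratic formula: x = (-b ± sqrt(b^2 - 4ac)) / (2a)
Here a = 1, b = -1, c = -7
Discriminant = b^2 - 4ac = (-1)^2 - 4(1)(-7) = 1 + 28 = 29
Since discriminant = 29 > 0, there are two real roots.
x = (1 ± sqrt(29)) / 2
Numerically: x ≈ 3.1926 or x ≈ -2.1926

x = (1 + sqrt(29)) / 2 or x = (1 - sqrt(29)) / 2


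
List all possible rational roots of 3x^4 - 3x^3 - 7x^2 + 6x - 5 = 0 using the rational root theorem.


Rational root theorem: possible roots are ±p/q where:
  p divides the constant term (-5): p ∈ {1, 5}
  q divides the leading coefficient (3): q ∈ {1, 3}

All possible rational roots: -5, -5/3, -1, -1/3, 1/3, 1, 5/3, 5

-5, -5/3, -1, -1/3, 1/3, 1, 5/3, 5


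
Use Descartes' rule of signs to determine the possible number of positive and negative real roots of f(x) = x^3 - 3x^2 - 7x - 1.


Descartes' rule of signs:

For positive roots, count sign changes in f(x) = x^3 - 3x^2 - 7x - 1:
Signs of coefficients: +, -, -, -
Number of sign changes: 1
Possible positive real roots: 1

For negative roots, examine f(-x) = -x^3 - 3x^2 + 7x - 1:
Signs of coefficients: -, -, +, -
Number of sign changes: 2
Possible negative real roots: 2, 0

Positive roots: 1; Negative roots: 2 or 0


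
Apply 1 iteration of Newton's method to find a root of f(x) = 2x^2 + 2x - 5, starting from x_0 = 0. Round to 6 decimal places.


Newton's method: x_(n+1) = x_n - f(x_n)/f'(x_n)
f(x) = 2x^2 + 2x - 5
f'(x) = 4x + 2

Iteration 1:
  f(0.000000) = -5.000000
  f'(0.000000) = 2.000000
  x_1 = 0.000000 - (-5.000000)/(2.000000) = 2.500000

x_1 = 2.500000


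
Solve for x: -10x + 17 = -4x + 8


Starting with: -10x + 17 = -4x + 8
Move all x terms to left: (-10 + 4)x = 8 - 17
Simplify: -6x = -9
Divide both sides by -6: x = 3/2

x = 3/2


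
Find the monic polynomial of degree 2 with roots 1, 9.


A monic polynomial with roots 1, 9 is:
p(x) = (x - 1)(x - 9)
After multiplying by (x - 1): x - 1
After multiplying by (x - 9): x^2 - 10x + 9

x^2 - 10x + 9


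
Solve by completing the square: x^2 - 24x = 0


Start: x^2 - 24x + 0 = 0
Move constant: x^2 - 24x = 0
Half of -24 is -12, squared is 144
Add 144 to both sides: x^2 - 24x + 144 = 144
(x - 12)^2 = 144
x - 12 = ±12
x = 12 + 12 = 24 or x = 12 - 12 = 0

x = 0, x = 24


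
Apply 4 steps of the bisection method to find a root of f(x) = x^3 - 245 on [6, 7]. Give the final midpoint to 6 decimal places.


f(x) = x^3 - 245
f(6) = -29 < 0
f(7) = 98 > 0

Step 1: midpoint = (6.000000 + 7.000000)/2 = 6.500000
  f(6.500000) = 29.625000
  f(mid) > 0, so root is in [6.000000, 6.500000]

Step 2: midpoint = (6.000000 + 6.500000)/2 = 6.250000
  f(6.250000) = -0.859375
  f(mid) < 0, so root is in [6.250000, 6.500000]

Step 3: midpoint = (6.250000 + 6.500000)/2 = 6.375000
  f(6.375000) = 14.083984
  f(mid) > 0, so root is in [6.250000, 6.375000]

Step 4: midpoint = (6.250000 + 6.375000)/2 = 6.312500
  f(6.312500) = 6.538330
  f(mid) > 0, so root is in [6.250000, 6.312500]

midpoint = 6.312500


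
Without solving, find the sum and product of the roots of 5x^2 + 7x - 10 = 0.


By Vieta's formulas for ax^2 + bx + c = 0:
  Sum of roots = -b/a
  Product of roots = c/a

Here a = 5, b = 7, c = -10
Sum = -(7)/5 = -7/5
Product = -10/5 = -2

Sum = -7/5, Product = -2


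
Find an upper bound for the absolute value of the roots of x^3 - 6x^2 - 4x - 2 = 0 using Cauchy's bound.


Cauchy's bound: all roots r satisfy |r| <= 1 + max(|a_i/a_n|) for i = 0,...,n-1
where a_n is the leading coefficient.

Coefficients: [1, -6, -4, -2]
Leading coefficient a_n = 1
Ratios |a_i/a_n|: 6, 4, 2
Maximum ratio: 6
Cauchy's bound: |r| <= 1 + 6 = 7

Upper bound = 7


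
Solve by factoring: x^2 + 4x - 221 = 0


We need two numbers that multiply to -221 and add to 4.
Those numbers are 17 and -13 (since 17 * (-13) = -221 and 17 + (-13) = 4).
So x^2 + 4x - 221 = (x + 17)(x - 13) = 0
Setting each factor to zero: x = -17 or x = 13

x = -17, x = 13


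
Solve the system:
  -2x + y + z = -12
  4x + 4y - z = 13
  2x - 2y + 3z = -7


Using Cramer's rule. Expand each determinant along the first row.
D  = (-2)*[4*3 - (-1)*(-2)] - 1*[4*3 - (-1)*2] + 1*[4*(-2) - 4*2]
  = (-2)*(10) - 1*(14) + 1*(-16) = -50
Dx = (-12)*[4*3 - (-1)*(-2)] - 1*[13*3 - (-1)*(-7)] + 1*[13*(-2) - 4*(-7)]
  = (-12)*(10) - 1*(32) + 1*(2) = -150
Dy = (-2)*[13*3 - (-1)*(-7)] - (-12)*[4*3 - (-1)*2] + 1*[4*(-7) - 13*2]
  = (-2)*(32) - (-12)*(14) + 1*(-54) = 50
Dz = (-2)*[4*(-7) - 13*(-2)] - 1*[4*(-7) - 13*2] + (-12)*[4*(-2) - 4*2]
  = (-2)*(-2) - 1*(-54) + (-12)*(-16) = 250
x = Dx/D = -150/-50 = 3, y = Dy/D = 50/-50 = -1, z = Dz/D = 250/-50 = -5
Check eq1: (-2)(3) + (1)(-1) + (1)(-5) = -12 = -12 ✓
Check eq2: (4)(3) + (4)(-1) + (-1)(-5) = 13 = 13 ✓
Check eq3: (2)(3) + (-2)(-1) + (3)(-5) = -7 = -7 ✓

x = 3, y = -1, z = -5


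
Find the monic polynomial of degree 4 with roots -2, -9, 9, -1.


A monic polynomial with roots -2, -9, 9, -1 is:
p(x) = (x + 2)(x + 9)(x - 9)(x + 1)
After multiplying by (x + 2): x + 2
After multiplying by (x + 9): x^2 + 11x + 18
After multiplying by (x - 9): x^3 + 2x^2 - 81x - 162
After multiplying by (x + 1): x^4 + 3x^3 - 79x^2 - 243x - 162

x^4 + 3x^3 - 79x^2 - 243x - 162


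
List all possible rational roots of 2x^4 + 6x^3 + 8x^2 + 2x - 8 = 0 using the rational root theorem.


Rational root theorem: possible roots are ±p/q where:
  p divides the constant term (-8): p ∈ {1, 2, 4, 8}
  q divides the leading coefficient (2): q ∈ {1, 2}

All possible rational roots: -8, -4, -2, -1, -1/2, 1/2, 1, 2, 4, 8

-8, -4, -2, -1, -1/2, 1/2, 1, 2, 4, 8


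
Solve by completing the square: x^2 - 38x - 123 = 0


Start: x^2 - 38x - 123 = 0
Move constant: x^2 - 38x = 123
Half of -38 is -19, squared is 361
Add 361 to both sides: x^2 - 38x + 361 = 484
(x - 19)^2 = 484
x - 19 = ±22
x = 19 + 22 = 41 or x = 19 - 22 = -3

x = -3, x = 41


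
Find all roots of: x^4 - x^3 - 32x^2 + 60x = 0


The constant term is 0, so x = 0 is a root. Factor out x:
  x^3 - x^2 - 32x + 60 = 0
Let p(x) = x^3 - x^2 - 32x + 60. By the rational root theorem (leading coefficient 1), any rational root is an integer divisor of 60: try ±1, ±2, ... in turn.
Test x = 1: value = 28 ≠ 0.
Test x = -1: value = 90 ≠ 0.
Test x = 2: value = 0 ✓, so (x - 2) is a factor.
Synthetic division by (x - 2): bring down 1; 1(2) - 1 = 1; 1(2) - 32 = -30; (-30)(2) + 60 = 0 → quotient x^2 + x - 30, remainder 0.
Solve the quadratic x^2 + x - 30 = 0: discriminant = 1^2 - 4(1)(-30) = 1 + 120 = 121.
sqrt(121) = 11, so x = (-1 ± 11)/2: x = 5 or x = -6.
Collecting all roots found:

x = -6, x = 0, x = 2, x = 5


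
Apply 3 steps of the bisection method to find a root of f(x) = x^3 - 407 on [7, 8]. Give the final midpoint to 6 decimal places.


f(x) = x^3 - 407
f(7) = -64 < 0
f(8) = 105 > 0

Step 1: midpoint = (7.000000 + 8.000000)/2 = 7.500000
  f(7.500000) = 14.875000
  f(mid) > 0, so root is in [7.000000, 7.500000]

Step 2: midpoint = (7.000000 + 7.500000)/2 = 7.250000
  f(7.250000) = -25.921875
  f(mid) < 0, so root is in [7.250000, 7.500000]

Step 3: midpoint = (7.250000 + 7.500000)/2 = 7.375000
  f(7.375000) = -5.869141
  f(mid) < 0, so root is in [7.375000, 7.500000]

midpoint = 7.375000


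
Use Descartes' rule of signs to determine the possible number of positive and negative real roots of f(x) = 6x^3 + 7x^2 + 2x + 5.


Descartes' rule of signs:

For positive roots, count sign changes in f(x) = 6x^3 + 7x^2 + 2x + 5:
Signs of coefficients: +, +, +, +
Number of sign changes: 0
Possible positive real roots: 0

For negative roots, examine f(-x) = -6x^3 + 7x^2 - 2x + 5:
Signs of coefficients: -, +, -, +
Number of sign changes: 3
Possible negative real roots: 3, 1

Positive roots: 0; Negative roots: 3 or 1


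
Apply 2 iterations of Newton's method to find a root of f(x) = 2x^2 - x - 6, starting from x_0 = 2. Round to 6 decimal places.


Newton's method: x_(n+1) = x_n - f(x_n)/f'(x_n)
f(x) = 2x^2 - x - 6
f'(x) = 4x - 1

Iteration 1:
  f(2.000000) = 0.000000
  f'(2.000000) = 7.000000
  x_1 = 2.000000 - (0.000000)/(7.000000) = 2.000000

Iteration 2:
  f(2.000000) = 0.000000
  f'(2.000000) = 7.000000
  x_2 = 2.000000 - (0.000000)/(7.000000) = 2.000000

x_2 = 2.000000


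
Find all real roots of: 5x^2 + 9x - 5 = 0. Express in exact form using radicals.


Using the quadratic formula: x = (-b ± sqrt(b^2 - 4ac)) / (2a)
Here a = 5, b = 9, c = -5
Discriminant = b^2 - 4ac = 9^2 - 4(5)(-5) = 81 + 100 = 181
Since discriminant = 181 > 0, there are two real roots.
x = (-9 ± sqrt(181)) / 10
Numerically: x ≈ 0.4454 or x ≈ -2.2454

x = (-9 + sqrt(181)) / 10 or x = (-9 - sqrt(181)) / 10


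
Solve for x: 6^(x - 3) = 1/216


Express both sides with the same base.
1/216 = 6^(-3)
Since the bases match, equate exponents: x - 3 = -3
So x = -3 - (-3) = 0

x = 0


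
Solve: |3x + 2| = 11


An absolute value equation |expr| = 11 gives two cases:
Case 1: 3x + 2 = 11
  3x = 9, so x = 3
Case 2: 3x + 2 = -11
  3x = -13, so x = -13/3

x = -13/3, x = 3


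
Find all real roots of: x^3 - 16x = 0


The constant term is 0, so x = 0 is a root. Factor out x:
  x(x^2 - 16) = 0
Solve the quadratic x^2 - 16 = 0: discriminant = 0^2 - 4(1)(-16) = 0 + 64 = 64.
sqrt(64) = 8, so x = (0 ± 8)/2: x = 4 or x = -4.

x = -4, x = 0, x = 4


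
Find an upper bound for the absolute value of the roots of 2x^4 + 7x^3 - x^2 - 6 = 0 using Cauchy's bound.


Cauchy's bound: all roots r satisfy |r| <= 1 + max(|a_i/a_n|) for i = 0,...,n-1
where a_n is the leading coefficient.

Coefficients: [2, 7, -1, 0, -6]
Leading coefficient a_n = 2
Ratios |a_i/a_n|: 7/2, 1/2, 0, 3
Maximum ratio: 7/2
Cauchy's bound: |r| <= 1 + 7/2 = 9/2

Upper bound = 9/2


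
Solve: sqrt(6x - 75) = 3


Square both sides: 6x - 75 = 3^2 = 9
6x = 9 + 75 = 84
x = 14
Check: sqrt(6*14 - 75) = sqrt(9) = 3 ✓

x = 14


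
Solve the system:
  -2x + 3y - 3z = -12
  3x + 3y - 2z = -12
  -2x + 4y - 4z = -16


Using Cramer's rule. Expand each determinant along the first row.
D  = (-2)*[3*(-4) - (-2)*4] - 3*[3*(-4) - (-2)*(-2)] + (-3)*[3*4 - 3*(-2)]
  = (-2)*(-4) - 3*(-16) + (-3)*(18) = 2
Dx = (-12)*[3*(-4) - (-2)*4] - 3*[(-12)*(-4) - (-2)*(-16)] + (-3)*[(-12)*4 - 3*(-16)]
  = (-12)*(-4) - 3*(16) + (-3)*(0) = 0
Dy = (-2)*[(-12)*(-4) - (-2)*(-16)] - (-12)*[3*(-4) - (-2)*(-2)] + (-3)*[3*(-16) - (-12)*(-2)]
  = (-2)*(16) - (-12)*(-16) + (-3)*(-72) = -8
Dz = (-2)*[3*(-16) - (-12)*4] - 3*[3*(-16) - (-12)*(-2)] + (-12)*[3*4 - 3*(-2)]
  = (-2)*(0) - 3*(-72) + (-12)*(18) = 0
x = Dx/D = 0/2 = 0, y = Dy/D = -8/2 = -4, z = Dz/D = 0/2 = 0
Check eq1: (-2)(0) + (3)(-4) + (-3)(0) = -12 = -12 ✓
Check eq2: (3)(0) + (3)(-4) + (-2)(0) = -12 = -12 ✓
Check eq3: (-2)(0) + (4)(-4) + (-4)(0) = -16 = -16 ✓

x = 0, y = -4, z = 0


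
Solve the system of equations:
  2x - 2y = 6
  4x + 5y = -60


Using Cramer's rule:
Determinant D = (2)(5) - (4)(-2) = 10 + 8 = 18
Dx = (6)(5) - (-60)(-2) = 30 - 120 = -90
Dy = (2)(-60) - (4)(6) = -120 - 24 = -144
x = Dx/D = -90/18 = -5
y = Dy/D = -144/18 = -8

x = -5, y = -8


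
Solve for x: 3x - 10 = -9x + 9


Starting with: 3x - 10 = -9x + 9
Move all x terms to left: (3 + 9)x = 9 + 10
Simplify: 12x = 19
Divide both sides by 12: x = 19/12

x = 19/12


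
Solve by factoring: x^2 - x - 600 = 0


We need two numbers that multiply to -600 and add to -1.
Those numbers are -25 and 24 (since (-25) * 24 = -600 and (-25) + 24 = -1).
So x^2 - x - 600 = (x - 25)(x + 24) = 0
Setting each factor to zero: x = 25 or x = -24

x = -24, x = 25


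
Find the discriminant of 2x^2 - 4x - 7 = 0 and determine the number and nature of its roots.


For ax^2 + bx + c = 0, discriminant D = b^2 - 4ac
Here a = 2, b = -4, c = -7
D = (-4)^2 - 4(2)(-7) = 16 + 56 = 72

D = 72 > 0 but not a perfect square
The equation has 2 distinct real irrational roots.

Discriminant = 72, 2 distinct real irrational roots


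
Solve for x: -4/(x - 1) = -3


Multiply both sides by (x - 1): -4 = -3(x - 1)
Distribute: -4 = -3x + 3
-3x = -4 - 3 = -7
x = 7/3

x = 7/3


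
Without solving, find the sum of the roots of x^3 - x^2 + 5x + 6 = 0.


By Vieta's formulas for x^3 + bx^2 + cx + d = 0:
  r1 + r2 + r3 = -b/a = 1
  r1*r2 + r1*r3 + r2*r3 = c/a = 5
  r1*r2*r3 = -d/a = -6


Sum = 1


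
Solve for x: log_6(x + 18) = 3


Convert to exponential form: x + 18 = 6^3 = 216
x = 216 - 18 = 198
Check: log_6(198 + 18) = log_6(216) = log_6(216) = 3 ✓

x = 198


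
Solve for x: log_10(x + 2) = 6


Convert to exponential form: x + 2 = 10^6 = 1000000
x = 1000000 - 2 = 999998
Check: log_10(999998 + 2) = log_10(1000000) = log_10(1000000) = 6 ✓

x = 999998


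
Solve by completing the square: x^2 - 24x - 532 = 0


Start: x^2 - 24x - 532 = 0
Move constant: x^2 - 24x = 532
Half of -24 is -12, squared is 144
Add 144 to both sides: x^2 - 24x + 144 = 676
(x - 12)^2 = 676
x - 12 = ±26
x = 12 + 26 = 38 or x = 12 - 26 = -14

x = -14, x = 38


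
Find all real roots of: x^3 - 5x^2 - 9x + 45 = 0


Let p(x) = x^3 - 5x^2 - 9x + 45. By the rational root theorem (leading coefficient 1), any rational root is an integer divisor of 45: try ±1, ±2, ... in turn.
Test x = 1: value = 32 ≠ 0.
Test x = -1: value = 48 ≠ 0.
Test x = 3: value = 0 ✓, so (x - 3) is a factor.
Synthetic division by (x - 3): bring down 1; 1(3) - 5 = -2; (-2)(3) - 9 = -15; (-15)(3) + 45 = 0 → quotient x^2 - 2x - 15, remainder 0.
Solve the quadratic x^2 - 2x - 15 = 0: discriminant = (-2)^2 - 4(1)(-15) = 4 + 60 = 64.
sqrt(64) = 8, so x = (2 ± 8)/2: x = 5 or x = -3.

x = -3, x = 3, x = 5


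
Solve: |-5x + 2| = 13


An absolute value equation |expr| = 13 gives two cases:
Case 1: -5x + 2 = 13
  -5x = 11, so x = -11/5
Case 2: -5x + 2 = -13
  -5x = -15, so x = 3

x = -11/5, x = 3


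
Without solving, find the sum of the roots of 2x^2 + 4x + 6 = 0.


By Vieta's formulas for ax^2 + bx + c = 0:
  Sum of roots = -b/a
  Product of roots = c/a

Here a = 2, b = 4, c = 6
Sum = -(4)/2 = -2
Product = 6/2 = 3

Sum = -2


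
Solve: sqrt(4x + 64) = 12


Square both sides: 4x + 64 = 12^2 = 144
4x = 144 - 64 = 80
x = 20
Check: sqrt(4*20 + 64) = sqrt(144) = 12 ✓

x = 20


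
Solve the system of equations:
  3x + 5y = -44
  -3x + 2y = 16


Using Cramer's rule:
Determinant D = (3)(2) - (-3)(5) = 6 + 15 = 21
Dx = (-44)(2) - (16)(5) = -88 - 80 = -168
Dy = (3)(16) - (-3)(-44) = 48 - 132 = -84
x = Dx/D = -168/21 = -8
y = Dy/D = -84/21 = -4

x = -8, y = -4


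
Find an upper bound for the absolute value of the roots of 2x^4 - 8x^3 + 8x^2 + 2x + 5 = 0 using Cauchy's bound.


Cauchy's bound: all roots r satisfy |r| <= 1 + max(|a_i/a_n|) for i = 0,...,n-1
where a_n is the leading coefficient.

Coefficients: [2, -8, 8, 2, 5]
Leading coefficient a_n = 2
Ratios |a_i/a_n|: 4, 4, 1, 5/2
Maximum ratio: 4
Cauchy's bound: |r| <= 1 + 4 = 5

Upper bound = 5


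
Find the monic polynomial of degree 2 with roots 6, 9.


A monic polynomial with roots 6, 9 is:
p(x) = (x - 6)(x - 9)
After multiplying by (x - 6): x - 6
After multiplying by (x - 9): x^2 - 15x + 54

x^2 - 15x + 54


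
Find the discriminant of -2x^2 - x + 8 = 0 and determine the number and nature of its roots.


For ax^2 + bx + c = 0, discriminant D = b^2 - 4ac
Here a = -2, b = -1, c = 8
D = (-1)^2 - 4(-2)(8) = 1 + 64 = 65

D = 65 > 0 but not a perfect square
The equation has 2 distinct real irrational roots.

Discriminant = 65, 2 distinct real irrational roots


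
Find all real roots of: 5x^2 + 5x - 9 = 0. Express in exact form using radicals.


Using the quadratic formula: x = (-b ± sqrt(b^2 - 4ac)) / (2a)
Here a = 5, b = 5, c = -9
Discriminant = b^2 - 4ac = 5^2 - 4(5)(-9) = 25 + 180 = 205
Since discriminant = 205 > 0, there are two real roots.
x = (-5 ± sqrt(205)) / 10
Numerically: x ≈ 0.9318 or x ≈ -1.9318

x = (-5 + sqrt(205)) / 10 or x = (-5 - sqrt(205)) / 10


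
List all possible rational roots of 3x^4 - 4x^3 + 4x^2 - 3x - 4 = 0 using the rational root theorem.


Rational root theorem: possible roots are ±p/q where:
  p divides the constant term (-4): p ∈ {1, 2, 4}
  q divides the leading coefficient (3): q ∈ {1, 3}

All possible rational roots: -4, -2, -4/3, -1, -2/3, -1/3, 1/3, 2/3, 1, 4/3, 2, 4

-4, -2, -4/3, -1, -2/3, -1/3, 1/3, 2/3, 1, 4/3, 2, 4


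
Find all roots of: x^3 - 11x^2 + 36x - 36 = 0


Let p(x) = x^3 - 11x^2 + 36x - 36. By the rational root theorem (leading coefficient 1), any rational root is an integer divisor of 36: try ±1, ±2, ... in turn.
Test x = 1: value = -10 ≠ 0.
Test x = -1: value = -84 ≠ 0.
Test x = 2: value = 0 ✓, so (x - 2) is a factor.
Synthetic division by (x - 2): bring down 1; 1(2) - 11 = -9; (-9)(2) + 36 = 18; 18(2) - 36 = 0 → quotient x^2 - 9x + 18, remainder 0.
Solve the quadratic x^2 - 9x + 18 = 0: discriminant = (-9)^2 - 4(1)(18) = 81 - 72 = 9.
sqrt(9) = 3, so x = (9 ± 3)/2: x = 6 or x = 3.
Collecting all roots found:

x = 2, x = 3, x = 6


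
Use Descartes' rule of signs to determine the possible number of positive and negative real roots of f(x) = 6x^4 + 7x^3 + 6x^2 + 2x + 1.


Descartes' rule of signs:

For positive roots, count sign changes in f(x) = 6x^4 + 7x^3 + 6x^2 + 2x + 1:
Signs of coefficients: +, +, +, +, +
Number of sign changes: 0
Possible positive real roots: 0

For negative roots, examine f(-x) = 6x^4 - 7x^3 + 6x^2 - 2x + 1:
Signs of coefficients: +, -, +, -, +
Number of sign changes: 4
Possible negative real roots: 4, 2, 0

Positive roots: 0; Negative roots: 4 or 2 or 0


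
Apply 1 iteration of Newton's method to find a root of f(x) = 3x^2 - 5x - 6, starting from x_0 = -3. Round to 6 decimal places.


Newton's method: x_(n+1) = x_n - f(x_n)/f'(x_n)
f(x) = 3x^2 - 5x - 6
f'(x) = 6x - 5

Iteration 1:
  f(-3.000000) = 36.000000
  f'(-3.000000) = -23.000000
  x_1 = -3.000000 - (36.000000)/(-23.000000) = -1.434783

x_1 = -1.434783


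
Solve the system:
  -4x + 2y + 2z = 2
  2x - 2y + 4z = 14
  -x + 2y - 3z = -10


Using Cramer's rule. Expand each determinant along the first row.
D  = (-4)*[(-2)*(-3) - 4*2] - 2*[2*(-3) - 4*(-1)] + 2*[2*2 - (-2)*(-1)]
  = (-4)*(-2) - 2*(-2) + 2*(2) = 16
Dx = 2*[(-2)*(-3) - 4*2] - 2*[14*(-3) - 4*(-10)] + 2*[14*2 - (-2)*(-10)]
  = 2*(-2) - 2*(-2) + 2*(8) = 16
Dy = (-4)*[14*(-3) - 4*(-10)] - 2*[2*(-3) - 4*(-1)] + 2*[2*(-10) - 14*(-1)]
  = (-4)*(-2) - 2*(-2) + 2*(-6) = 0
Dz = (-4)*[(-2)*(-10) - 14*2] - 2*[2*(-10) - 14*(-1)] + 2*[2*2 - (-2)*(-1)]
  = (-4)*(-8) - 2*(-6) + 2*(2) = 48
x = Dx/D = 16/16 = 1, y = Dy/D = 0/16 = 0, z = Dz/D = 48/16 = 3
Check eq1: (-4)(1) + (2)(0) + (2)(3) = 2 = 2 ✓
Check eq2: (2)(1) + (-2)(0) + (4)(3) = 14 = 14 ✓
Check eq3: (-1)(1) + (2)(0) + (-3)(3) = -10 = -10 ✓

x = 1, y = 0, z = 3


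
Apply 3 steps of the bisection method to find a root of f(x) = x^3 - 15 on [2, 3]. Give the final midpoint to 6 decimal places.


f(x) = x^3 - 15
f(2) = -7 < 0
f(3) = 12 > 0

Step 1: midpoint = (2.000000 + 3.000000)/2 = 2.500000
  f(2.500000) = 0.625000
  f(mid) > 0, so root is in [2.000000, 2.500000]

Step 2: midpoint = (2.000000 + 2.500000)/2 = 2.250000
  f(2.250000) = -3.609375
  f(mid) < 0, so root is in [2.250000, 2.500000]

Step 3: midpoint = (2.250000 + 2.500000)/2 = 2.375000
  f(2.375000) = -1.603516
  f(mid) < 0, so root is in [2.375000, 2.500000]

midpoint = 2.375000


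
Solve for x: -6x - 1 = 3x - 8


Starting with: -6x - 1 = 3x - 8
Move all x terms to left: (-6 - 3)x = -8 + 1
Simplify: -9x = -7
Divide both sides by -9: x = 7/9

x = 7/9


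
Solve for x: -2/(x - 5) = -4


Multiply both sides by (x - 5): -2 = -4(x - 5)
Distribute: -2 = -4x + 20
-4x = -2 - 20 = -22
x = 11/2

x = 11/2
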